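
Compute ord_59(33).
58

59 is prime, so ord(33) divides φ(59) = 58.
Divisors of 58: 1, 2, 29, 58.
Repeated squaring: 33^1 ≡ 33, 33^2 ≡ 27, 33^4 ≡ 21, 33^8 ≡ 28, 33^16 ≡ 17, 33^32 ≡ 53 (mod 59).
Test 33^d mod 59 for each divisor d in increasing order:
33^1 ≡ 33
33^2 ≡ 27
33^29 = 33^16·33^8·33^4·33^1 ≡ 58
33^58 = 33^32·33^16·33^8·33^2 ≡ 1  ← first divisor giving 1
The order is 58.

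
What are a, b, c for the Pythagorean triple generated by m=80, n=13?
(6231, 2080, 6569)

Euclid's formula: a = m² - n², b = 2mn, c = m² + n²
m = 80, n = 13
a = 80² - 13² = 6400 - 169 = 6231
b = 2 × 80 × 13 = 2080
c = 80² + 13² = 6400 + 169 = 6569
Verification: 6231² + 2080² = 38825361 + 4326400 = 43151761 = 6569² ✓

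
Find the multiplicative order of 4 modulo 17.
4

17 is prime, so ord(4) divides φ(17) = 16.
Divisors of 16: 1, 2, 4, 8, 16.
Repeated squaring: 4^1 ≡ 4, 4^2 ≡ 16, 4^4 ≡ 1, 4^8 ≡ 1, 4^16 ≡ 1 (mod 17).
Test 4^d mod 17 for each divisor d in increasing order:
4^1 ≡ 4
4^2 ≡ 16
4^4 ≡ 1  ← first divisor giving 1
The order is 4.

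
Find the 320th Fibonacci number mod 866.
733

Matrix identity: Q^n = [[F_(n+1), F_n], [F_n, F_(n-1)]] with Q = [[1,1],[1,0]].
n = 320 = 101000000₂. Square-and-multiply, entries mod 866:
Q^1 = [[1,1],[1,0]]
Q^2 = (Q^1)² = [[2,1],[1,1]]
Q^5 = (Q^2)²·Q = [[8,5],[5,3]]
Q^10 = (Q^5)² = [[89,55],[55,34]]
Q^20 = (Q^10)² = [[554,703],[703,717]]
Q^40 = (Q^20)² = [[75,667],[667,274]]
Q^80 = (Q^40)² = [[194,695],[695,365]]
Q^160 = (Q^80)² = [[195,537],[537,524]]
Q^320 = (Q^160)² = [[778,733],[733,45]]
F_320 mod 866 = Q^320[0][1] = 733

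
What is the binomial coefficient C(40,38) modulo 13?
0

Using Lucas' theorem:
Write n=40 and k=38 in base 13:
n in base 13: [3, 1]
k in base 13: [2, 12]
C(40,38) mod 13 = ∏ C(n_i, k_i) mod 13
Digit binomials (mod 13): C(3,2) = 3; C(1,12) = 0 (k_i > n_i)
Product: 3 × 0 = 0 ≡ 0 (mod 13)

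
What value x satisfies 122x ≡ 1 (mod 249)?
149

gcd(122, 249) = 1, so the inverse exists.
Extended Euclidean algorithm on (249, 122):
249 = 2 × 122 + 5  ⟹  5 = (1)·249 + (-2)·122
122 = 24 × 5 + 2  ⟹  2 = (-24)·249 + (49)·122
5 = 2 × 2 + 1  ⟹  1 = (49)·249 + (-100)·122
So (-100)·122 ≡ 1 (mod 249), i.e. 122^(-1) ≡ -100 ≡ 149 (mod 249).
Check: 122 × 149 = 18178 ≡ 1 (mod 249)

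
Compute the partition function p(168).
228204732751

p(n) counts ways to write n as a sum of positive integers (order ignored).
Euler's pentagonal recurrence: p(k) = p(k-1) + p(k-2) - p(k-5) - p(k-7) + p(k-12) + p(k-15) - ... (offsets j(3j∓1)/2, signs ++--, p(0)=1, p(<0)=0).
DP table for k = 0..167: p(0)=1, p(1)=1, p(2)=2, p(3)=3, p(4)=5, p(5)=7, p(6)=11, p(7)=15, p(8)=22, p(9)=30, p(10)=42, p(11)=56, p(12)=77, p(13)=101, p(14)=135, p(15)=176, p(16)=231, p(17)=297, p(18)=385, p(19)=490, p(20)=627, p(21)=792, p(22)=1002, p(23)=1255, p(24)=1575, p(25)=1958, p(26)=2436, p(27)=3010, p(28)=3718, p(29)=4565, p(30)=5604, p(31)=6842, p(32)=8349, p(33)=10143, p(34)=12310, p(35)=14883, p(36)=17977, p(37)=21637, p(38)=26015, p(39)=31185, p(40)=37338, p(41)=44583, p(42)=53174, p(43)=63261, p(44)=75175, p(45)=89134, p(46)=105558, p(47)=124754, p(48)=147273, p(49)=173525, p(50)=204226, p(51)=239943, p(52)=281589, p(53)=329931, p(54)=386155, p(55)=451276, p(56)=526823, p(57)=614154, p(58)=715220, p(59)=831820, p(60)=966467, p(61)=1121505, p(62)=1300156, p(63)=1505499, p(64)=1741630, p(65)=2012558, p(66)=2323520, p(67)=2679689, p(68)=3087735, p(69)=3554345, p(70)=4087968, p(71)=4697205, p(72)=5392783, p(73)=6185689, p(74)=7089500, p(75)=8118264, p(76)=9289091, p(77)=10619863, p(78)=12132164, p(79)=13848650, p(80)=15796476, p(81)=18004327, p(82)=20506255, p(83)=23338469, p(84)=26543660, p(85)=30167357, p(86)=34262962, p(87)=38887673, p(88)=44108109, p(89)=49995925, p(90)=56634173, p(91)=64112359, p(92)=72533807, p(93)=82010177, p(94)=92669720, p(95)=104651419, p(96)=118114304, p(97)=133230930, p(98)=150198136, p(99)=169229875, p(100)=190569292, p(101)=214481126, p(102)=241265379, p(103)=271248950, p(104)=304801365, p(105)=342325709, p(106)=384276336, p(107)=431149389, p(108)=483502844, p(109)=541946240, p(110)=607163746, p(111)=679903203, p(112)=761002156, p(113)=851376628, p(114)=952050665, p(115)=1064144451, p(116)=1188908248, p(117)=1327710076, p(118)=1482074143, p(119)=1653668665, p(120)=1844349560, p(121)=2056148051, p(122)=2291320912, p(123)=2552338241, p(124)=2841940500, p(125)=3163127352, p(126)=3519222692, p(127)=3913864295, p(128)=4351078600, p(129)=4835271870, p(130)=5371315400, p(131)=5964539504, p(132)=6620830889, p(133)=7346629512, p(134)=8149040695, p(135)=9035836076, p(136)=10015581680, p(137)=11097645016, p(138)=12292341831, p(139)=13610949895, p(140)=15065878135, p(141)=16670689208, p(142)=18440293320, p(143)=20390982757, p(144)=22540654445, p(145)=24908858009, p(146)=27517052599, p(147)=30388671978, p(148)=33549419497, p(149)=37027355200, p(150)=40853235313, p(151)=45060624582, p(152)=49686288421, p(153)=54770336324, p(154)=60356673280, p(155)=66493182097, p(156)=73232243759, p(157)=80630964769, p(158)=88751778802, p(159)=97662728555, p(160)=107438159466, p(161)=118159068427, p(162)=129913904637, p(163)=142798995930, p(164)=156919475295, p(165)=172389800255, p(166)=189334822579, p(167)=207890420102.
Final step: p(168) = p(167) + p(166) - p(163) - p(161) + p(156) + p(153) - p(146) - p(142) + p(133) + p(128) - p(117) - p(111) + p(98) + p(91) - p(76) - p(68) + p(51) + p(42) - p(23) - p(13)
= 207890420102 + 189334822579 - 142798995930 - 118159068427 + 73232243759 + 54770336324 - 27517052599 - 18440293320 + 7346629512 + 4351078600 - 1327710076 - 679903203 + 150198136 + 64112359 - 9289091 - 3087735 + 239943 + 53174 - 1255 - 101
= 228204732751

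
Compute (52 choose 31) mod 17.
0

Using Lucas' theorem:
Write n=52 and k=31 in base 17:
n in base 17: [3, 1]
k in base 17: [1, 14]
C(52,31) mod 17 = ∏ C(n_i, k_i) mod 17
Digit binomials (mod 17): C(3,1) = 3; C(1,14) = 0 (k_i > n_i)
Product: 3 × 0 = 0 ≡ 0 (mod 17)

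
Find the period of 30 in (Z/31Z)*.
2

31 is prime, so ord(30) divides φ(31) = 30.
Divisors of 30: 1, 2, 3, 5, 6, 10, 15, 30.
Repeated squaring: 30^1 ≡ 30, 30^2 ≡ 1, 30^4 ≡ 1, 30^8 ≡ 1, 30^16 ≡ 1 (mod 31).
Test 30^d mod 31 for each divisor d in increasing order:
30^1 ≡ 30
30^2 ≡ 1  ← first divisor giving 1
The order is 2.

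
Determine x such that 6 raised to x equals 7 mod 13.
7

Baby-step giant-step with step n = ⌈√13⌉ = 4.
Baby steps 6^j mod 13 (j:value) for j=0..3: 0:1, 1:6, 2:10, 3:8.
Giant-step multiplier: 6^(-4) ≡ 6^(12-4) = 6^8 ≡ 3 (mod 13).
Giant steps γ_i = 7·3^i mod 13: γ_0=7, γ_1=8 (in table at j=3).
x = i·n + j = 1·4 + 3 = 7.
Check: 6^7 ≡ 7 (mod 13).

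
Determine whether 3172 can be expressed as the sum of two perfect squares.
6² + 56² (a=6, b=56)

Factorization: 3172 = 2^2 × 13 × 61
By Fermat: n is sum of two squares iff every prime p ≡ 3 (mod 4) appears to even power.
All primes ≡ 3 (mod 4) appear to even power.
Search a = 0, 1, 2, … for 3172 - a² a perfect square: first hit at a = 6: 3172 - 36 = 3136 = 56².
3172 = 6² + 56² = 36 + 3136 ✓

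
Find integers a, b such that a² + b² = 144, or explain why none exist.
0² + 12² (a=0, b=12)

Factorization: 144 = 2^4 × 3^2
By Fermat: n is sum of two squares iff every prime p ≡ 3 (mod 4) appears to even power.
All primes ≡ 3 (mod 4) appear to even power.
Search a = 0, 1, 2, … for 144 - a² a perfect square: first hit at a = 0: 144 - 0 = 144 = 12².
144 = 0² + 12² = 0 + 144 ✓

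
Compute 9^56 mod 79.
13

Repeated squaring. Binary of 56 = 111000.
9^1 ≡ 9 (mod 79); 9^2 ≡ 2 (mod 79); 9^4 ≡ 4 (mod 79); 9^8 ≡ 16 (mod 79); 9^16 ≡ 19 (mod 79); 9^32 ≡ 45 (mod 79)
9^56 = 9^8 × 9^16 × 9^32 ≡ 13 (mod 79)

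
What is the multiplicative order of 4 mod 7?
3

7 is prime, so ord(4) divides φ(7) = 6.
Divisors of 6: 1, 2, 3, 6.
Repeated squaring: 4^1 ≡ 4, 4^2 ≡ 2, 4^4 ≡ 4 (mod 7).
Test 4^d mod 7 for each divisor d in increasing order:
4^1 ≡ 4
4^2 ≡ 2
4^3 = 4^2·4^1 ≡ 1  ← first divisor giving 1
The order is 3.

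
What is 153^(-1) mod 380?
77

gcd(153, 380) = 1, so the inverse exists.
Extended Euclidean algorithm on (380, 153):
380 = 2 × 153 + 74  ⟹  74 = (1)·380 + (-2)·153
153 = 2 × 74 + 5  ⟹  5 = (-2)·380 + (5)·153
74 = 14 × 5 + 4  ⟹  4 = (29)·380 + (-72)·153
5 = 1 × 4 + 1  ⟹  1 = (-31)·380 + (77)·153
So (77)·153 ≡ 1 (mod 380), i.e. 153^(-1) ≡ 77 (mod 380).
Check: 153 × 77 = 11781 ≡ 1 (mod 380)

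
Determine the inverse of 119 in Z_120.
119

gcd(119, 120) = 1, so the inverse exists.
Extended Euclidean algorithm on (120, 119):
120 = 1 × 119 + 1  ⟹  1 = (1)·120 + (-1)·119
So (-1)·119 ≡ 1 (mod 120), i.e. 119^(-1) ≡ -1 ≡ 119 (mod 120).
Check: 119 × 119 = 14161 ≡ 1 (mod 120)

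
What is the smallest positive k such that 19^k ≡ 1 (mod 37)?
36

37 is prime, so ord(19) divides φ(37) = 36.
Divisors of 36: 1, 2, 3, 4, 6, 9, 12, 18, 36.
Repeated squaring: 19^1 ≡ 19, 19^2 ≡ 28, 19^4 ≡ 7, 19^8 ≡ 12, 19^16 ≡ 33, 19^32 ≡ 16 (mod 37).
Test 19^d mod 37 for each divisor d in increasing order:
19^1 ≡ 19
19^2 ≡ 28
19^3 = 19^2·19^1 ≡ 14
19^4 ≡ 7
19^6 = 19^4·19^2 ≡ 11
19^9 = 19^8·19^1 ≡ 6
19^12 = 19^8·19^4 ≡ 10
19^18 = 19^16·19^2 ≡ 36
19^36 = 19^32·19^4 ≡ 1  ← first divisor giving 1
The order is 36.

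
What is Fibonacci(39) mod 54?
52

Matrix identity: Q^n = [[F_(n+1), F_n], [F_n, F_(n-1)]] with Q = [[1,1],[1,0]].
n = 39 = 100111₂. Square-and-multiply, entries mod 54:
Q^1 = [[1,1],[1,0]]
Q^2 = (Q^1)² = [[2,1],[1,1]]
Q^4 = (Q^2)² = [[5,3],[3,2]]
Q^9 = (Q^4)²·Q = [[1,34],[34,21]]
Q^19 = (Q^9)²·Q = [[15,23],[23,46]]
Q^39 = (Q^19)²·Q = [[51,52],[52,53]]
F_39 mod 54 = Q^39[0][1] = 52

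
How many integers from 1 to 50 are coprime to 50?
20

50 = 2 × 5^2
φ(n) = n × ∏(1 - 1/p) for each prime p dividing n
φ(50) = 50 × (1 - 1/2) × (1 - 1/5) = 20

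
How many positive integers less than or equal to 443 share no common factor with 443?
442

443 = 443
φ(n) = n × ∏(1 - 1/p) for each prime p dividing n
φ(443) = 443 × (1 - 1/443) = 442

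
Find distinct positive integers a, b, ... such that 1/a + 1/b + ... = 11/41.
1/4 + 1/55 + 1/9020

Greedy algorithm:
11/41: ceiling(41/11) = 4, use 1/4
3/164: ceiling(164/3) = 55, use 1/55
1/9020: ceiling(9020/1) = 9020, use 1/9020
Result: 11/41 = 1/4 + 1/55 + 1/9020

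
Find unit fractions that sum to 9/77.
1/9 + 1/174 + 1/40194

Greedy algorithm:
9/77: ceiling(77/9) = 9, use 1/9
4/693: ceiling(693/4) = 174, use 1/174
1/40194: ceiling(40194/1) = 40194, use 1/40194
Result: 9/77 = 1/9 + 1/174 + 1/40194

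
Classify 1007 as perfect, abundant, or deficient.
deficient

Proper divisors of 1007: sum = 1 + 19 + 53 = 73
Since 73 < 1007, 1007 is deficient.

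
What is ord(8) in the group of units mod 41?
20

41 is prime, so ord(8) divides φ(41) = 40.
Divisors of 40: 1, 2, 4, 5, 8, 10, 20, 40.
Repeated squaring: 8^1 ≡ 8, 8^2 ≡ 23, 8^4 ≡ 37, 8^8 ≡ 16, 8^16 ≡ 10, 8^32 ≡ 18 (mod 41).
Test 8^d mod 41 for each divisor d in increasing order:
8^1 ≡ 8
8^2 ≡ 23
8^4 ≡ 37
8^5 = 8^4·8^1 ≡ 9
8^8 ≡ 16
8^10 = 8^8·8^2 ≡ 40
8^20 = 8^16·8^4 ≡ 1  ← first divisor giving 1
The order is 20.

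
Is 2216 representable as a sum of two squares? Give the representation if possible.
10² + 46² (a=10, b=46)

Factorization: 2216 = 2^3 × 277
By Fermat: n is sum of two squares iff every prime p ≡ 3 (mod 4) appears to even power.
All primes ≡ 3 (mod 4) appear to even power.
Search a = 0, 1, 2, … for 2216 - a² a perfect square: first hit at a = 10: 2216 - 100 = 2116 = 46².
2216 = 10² + 46² = 100 + 2116 ✓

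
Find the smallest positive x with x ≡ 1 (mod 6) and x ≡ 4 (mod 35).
109

Using Chinese Remainder Theorem:
M = 6 × 35 = 210
M1 = 35, M2 = 6
y1 = 35^(-1) mod 6 = 5
y2 = 6^(-1) mod 35 = 6
x = (1×35×5 + 4×6×6) mod 210 = 109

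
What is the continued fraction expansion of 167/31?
[5; 2, 1, 1, 2, 2]

Euclidean algorithm steps:
167 = 5 × 31 + 12
31 = 2 × 12 + 7
12 = 1 × 7 + 5
7 = 1 × 5 + 2
5 = 2 × 2 + 1
2 = 2 × 1 + 0
Continued fraction: [5; 2, 1, 1, 2, 2]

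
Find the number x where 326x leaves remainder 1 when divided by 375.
176

gcd(326, 375) = 1, so the inverse exists.
Extended Euclidean algorithm on (375, 326):
375 = 1 × 326 + 49  ⟹  49 = (1)·375 + (-1)·326
326 = 6 × 49 + 32  ⟹  32 = (-6)·375 + (7)·326
49 = 1 × 32 + 17  ⟹  17 = (7)·375 + (-8)·326
32 = 1 × 17 + 15  ⟹  15 = (-13)·375 + (15)·326
17 = 1 × 15 + 2  ⟹  2 = (20)·375 + (-23)·326
15 = 7 × 2 + 1  ⟹  1 = (-153)·375 + (176)·326
So (176)·326 ≡ 1 (mod 375), i.e. 326^(-1) ≡ 176 (mod 375).
Check: 326 × 176 = 57376 ≡ 1 (mod 375)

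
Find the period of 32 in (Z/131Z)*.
26

131 is prime, so ord(32) divides φ(131) = 130.
Divisors of 130: 1, 2, 5, 10, 13, 26, 65, 130.
Repeated squaring: 32^1 ≡ 32, 32^2 ≡ 107, 32^4 ≡ 52, 32^8 ≡ 84, 32^16 ≡ 113, 32^32 ≡ 62, 32^64 ≡ 45, 32^128 ≡ 60 (mod 131).
Test 32^d mod 131 for each divisor d in increasing order:
32^1 ≡ 32
32^2 ≡ 107
32^5 = 32^4·32^1 ≡ 92
32^10 = 32^8·32^2 ≡ 80
32^13 = 32^8·32^4·32^1 ≡ 130
32^26 = 32^16·32^8·32^2 ≡ 1  ← first divisor giving 1
The order is 26.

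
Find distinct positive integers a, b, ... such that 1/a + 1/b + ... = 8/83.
1/11 + 1/183 + 1/83540 + 1/13957779660

Greedy algorithm:
8/83: ceiling(83/8) = 11, use 1/11
5/913: ceiling(913/5) = 183, use 1/183
2/167079: ceiling(167079/2) = 83540, use 1/83540
1/13957779660: ceiling(13957779660/1) = 13957779660, use 1/13957779660
Result: 8/83 = 1/11 + 1/183 + 1/83540 + 1/13957779660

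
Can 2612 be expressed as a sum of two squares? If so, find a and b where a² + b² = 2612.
26² + 44² (a=26, b=44)

Factorization: 2612 = 2^2 × 653
By Fermat: n is sum of two squares iff every prime p ≡ 3 (mod 4) appears to even power.
All primes ≡ 3 (mod 4) appear to even power.
Search a = 0, 1, 2, … for 2612 - a² a perfect square: first hit at a = 26: 2612 - 676 = 1936 = 44².
2612 = 26² + 44² = 676 + 1936 ✓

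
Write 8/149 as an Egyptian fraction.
1/19 + 1/944 + 1/2672464

Greedy algorithm:
8/149: ceiling(149/8) = 19, use 1/19
3/2831: ceiling(2831/3) = 944, use 1/944
1/2672464: ceiling(2672464/1) = 2672464, use 1/2672464
Result: 8/149 = 1/19 + 1/944 + 1/2672464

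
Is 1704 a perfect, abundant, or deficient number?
abundant

Proper divisors of 1704: sum = 1 + 2 + 3 + 4 + 6 + 8 + 12 + 24 + 71 + 142 + 213 + 284 + 426 + 568 + 852 = 2616
Since 2616 > 1704, 1704 is abundant.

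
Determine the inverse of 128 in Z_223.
169

gcd(128, 223) = 1, so the inverse exists.
Extended Euclidean algorithm on (223, 128):
223 = 1 × 128 + 95  ⟹  95 = (1)·223 + (-1)·128
128 = 1 × 95 + 33  ⟹  33 = (-1)·223 + (2)·128
95 = 2 × 33 + 29  ⟹  29 = (3)·223 + (-5)·128
33 = 1 × 29 + 4  ⟹  4 = (-4)·223 + (7)·128
29 = 7 × 4 + 1  ⟹  1 = (31)·223 + (-54)·128
So (-54)·128 ≡ 1 (mod 223), i.e. 128^(-1) ≡ -54 ≡ 169 (mod 223).
Check: 128 × 169 = 21632 ≡ 1 (mod 223)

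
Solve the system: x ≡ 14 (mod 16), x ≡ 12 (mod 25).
62

Using Chinese Remainder Theorem:
M = 16 × 25 = 400
M1 = 25, M2 = 16
y1 = 25^(-1) mod 16 = 9
y2 = 16^(-1) mod 25 = 11
x = (14×25×9 + 12×16×11) mod 400 = 62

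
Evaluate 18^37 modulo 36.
0

Repeated squaring. Binary of 37 = 100101.
18^1 ≡ 18 (mod 36); 18^2 ≡ 0 (mod 36); 18^4 ≡ 0 (mod 36); 18^8 ≡ 0 (mod 36); 18^16 ≡ 0 (mod 36); 18^32 ≡ 0 (mod 36)
18^37 = 18^1 × 18^4 × 18^32 ≡ 0 (mod 36)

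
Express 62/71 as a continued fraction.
[0; 1, 6, 1, 8]

Euclidean algorithm steps:
62 = 0 × 71 + 62
71 = 1 × 62 + 9
62 = 6 × 9 + 8
9 = 1 × 8 + 1
8 = 8 × 1 + 0
Continued fraction: [0; 1, 6, 1, 8]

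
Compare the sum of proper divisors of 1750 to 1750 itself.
abundant

Proper divisors of 1750: sum = 1 + 2 + 5 + 7 + 10 + 14 + 25 + 35 + 50 + 70 + 125 + 175 + 250 + 350 + 875 = 1994
Since 1994 > 1750, 1750 is abundant.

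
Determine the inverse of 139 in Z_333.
115

gcd(139, 333) = 1, so the inverse exists.
Extended Euclidean algorithm on (333, 139):
333 = 2 × 139 + 55  ⟹  55 = (1)·333 + (-2)·139
139 = 2 × 55 + 29  ⟹  29 = (-2)·333 + (5)·139
55 = 1 × 29 + 26  ⟹  26 = (3)·333 + (-7)·139
29 = 1 × 26 + 3  ⟹  3 = (-5)·333 + (12)·139
26 = 8 × 3 + 2  ⟹  2 = (43)·333 + (-103)·139
3 = 1 × 2 + 1  ⟹  1 = (-48)·333 + (115)·139
So (115)·139 ≡ 1 (mod 333), i.e. 139^(-1) ≡ 115 (mod 333).
Check: 139 × 115 = 15985 ≡ 1 (mod 333)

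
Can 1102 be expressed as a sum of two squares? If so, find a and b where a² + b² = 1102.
Not possible

Factorization: 1102 = 2 × 19 × 29
By Fermat: n is sum of two squares iff every prime p ≡ 3 (mod 4) appears to even power.
Prime(s) ≡ 3 (mod 4) with odd exponent: [(19, 1)]
Therefore 1102 cannot be expressed as a² + b².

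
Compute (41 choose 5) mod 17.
4

Using Lucas' theorem:
Write n=41 and k=5 in base 17:
n in base 17: [2, 7]
k in base 17: [0, 5]
C(41,5) mod 17 = ∏ C(n_i, k_i) mod 17
Digit binomials (mod 17): C(2,0) = 1; C(7,5) = 21 ≡ 4
Product: 1 × 4 = 4 ≡ 4 (mod 17)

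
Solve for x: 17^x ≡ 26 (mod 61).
43

Baby-step giant-step with step n = ⌈√61⌉ = 8.
Baby steps 17^j mod 61 (j:value) for j=0..7: 0:1, 1:17, 2:45, 3:33, 4:12, 5:21, 6:52, 7:30.
Giant-step multiplier: 17^(-8) ≡ 17^(60-8) = 17^52 ≡ 25 (mod 61).
Giant steps γ_i = 26·25^i mod 61: γ_0=26, γ_1=40, γ_2=24, γ_3=51, γ_4=55, γ_5=33 (in table at j=3).
x = i·n + j = 5·8 + 3 = 43.
Check: 17^43 ≡ 26 (mod 61).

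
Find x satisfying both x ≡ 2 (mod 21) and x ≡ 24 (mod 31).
86

Using Chinese Remainder Theorem:
M = 21 × 31 = 651
M1 = 31, M2 = 21
y1 = 31^(-1) mod 21 = 19
y2 = 21^(-1) mod 31 = 3
x = (2×31×19 + 24×21×3) mod 651 = 86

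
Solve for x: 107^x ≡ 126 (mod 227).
119

Baby-step giant-step with step n = ⌈√227⌉ = 16.
Baby steps 107^j mod 227 (j:value) for j=0..15: 0:1, 1:107, 2:99, 3:151, 4:40, 5:194, 6:101, 7:138, 8:11, 9:42, 10:181, 11:72, 12:213, 13:91, 14:203, 15:156.
Giant-step multiplier: 107^(-16) ≡ 107^(226-16) = 107^210 ≡ 212 (mod 227).
Giant steps γ_i = 126·212^i mod 227: γ_0=126, γ_1=153, γ_2=202, γ_3=148, γ_4=50, γ_5=158, γ_6=127, γ_7=138 (in table at j=7).
x = i·n + j = 7·16 + 7 = 119.
Check: 107^119 ≡ 126 (mod 227).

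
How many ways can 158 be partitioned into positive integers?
88751778802

p(n) counts ways to write n as a sum of positive integers (order ignored).
Euler's pentagonal recurrence: p(k) = p(k-1) + p(k-2) - p(k-5) - p(k-7) + p(k-12) + p(k-15) - ... (offsets j(3j∓1)/2, signs ++--, p(0)=1, p(<0)=0).
DP table for k = 0..157: p(0)=1, p(1)=1, p(2)=2, p(3)=3, p(4)=5, p(5)=7, p(6)=11, p(7)=15, p(8)=22, p(9)=30, p(10)=42, p(11)=56, p(12)=77, p(13)=101, p(14)=135, p(15)=176, p(16)=231, p(17)=297, p(18)=385, p(19)=490, p(20)=627, p(21)=792, p(22)=1002, p(23)=1255, p(24)=1575, p(25)=1958, p(26)=2436, p(27)=3010, p(28)=3718, p(29)=4565, p(30)=5604, p(31)=6842, p(32)=8349, p(33)=10143, p(34)=12310, p(35)=14883, p(36)=17977, p(37)=21637, p(38)=26015, p(39)=31185, p(40)=37338, p(41)=44583, p(42)=53174, p(43)=63261, p(44)=75175, p(45)=89134, p(46)=105558, p(47)=124754, p(48)=147273, p(49)=173525, p(50)=204226, p(51)=239943, p(52)=281589, p(53)=329931, p(54)=386155, p(55)=451276, p(56)=526823, p(57)=614154, p(58)=715220, p(59)=831820, p(60)=966467, p(61)=1121505, p(62)=1300156, p(63)=1505499, p(64)=1741630, p(65)=2012558, p(66)=2323520, p(67)=2679689, p(68)=3087735, p(69)=3554345, p(70)=4087968, p(71)=4697205, p(72)=5392783, p(73)=6185689, p(74)=7089500, p(75)=8118264, p(76)=9289091, p(77)=10619863, p(78)=12132164, p(79)=13848650, p(80)=15796476, p(81)=18004327, p(82)=20506255, p(83)=23338469, p(84)=26543660, p(85)=30167357, p(86)=34262962, p(87)=38887673, p(88)=44108109, p(89)=49995925, p(90)=56634173, p(91)=64112359, p(92)=72533807, p(93)=82010177, p(94)=92669720, p(95)=104651419, p(96)=118114304, p(97)=133230930, p(98)=150198136, p(99)=169229875, p(100)=190569292, p(101)=214481126, p(102)=241265379, p(103)=271248950, p(104)=304801365, p(105)=342325709, p(106)=384276336, p(107)=431149389, p(108)=483502844, p(109)=541946240, p(110)=607163746, p(111)=679903203, p(112)=761002156, p(113)=851376628, p(114)=952050665, p(115)=1064144451, p(116)=1188908248, p(117)=1327710076, p(118)=1482074143, p(119)=1653668665, p(120)=1844349560, p(121)=2056148051, p(122)=2291320912, p(123)=2552338241, p(124)=2841940500, p(125)=3163127352, p(126)=3519222692, p(127)=3913864295, p(128)=4351078600, p(129)=4835271870, p(130)=5371315400, p(131)=5964539504, p(132)=6620830889, p(133)=7346629512, p(134)=8149040695, p(135)=9035836076, p(136)=10015581680, p(137)=11097645016, p(138)=12292341831, p(139)=13610949895, p(140)=15065878135, p(141)=16670689208, p(142)=18440293320, p(143)=20390982757, p(144)=22540654445, p(145)=24908858009, p(146)=27517052599, p(147)=30388671978, p(148)=33549419497, p(149)=37027355200, p(150)=40853235313, p(151)=45060624582, p(152)=49686288421, p(153)=54770336324, p(154)=60356673280, p(155)=66493182097, p(156)=73232243759, p(157)=80630964769.
Final step: p(158) = p(157) + p(156) - p(153) - p(151) + p(146) + p(143) - p(136) - p(132) + p(123) + p(118) - p(107) - p(101) + p(88) + p(81) - p(66) - p(58) + p(41) + p(32) - p(13) - p(3)
= 80630964769 + 73232243759 - 54770336324 - 45060624582 + 27517052599 + 20390982757 - 10015581680 - 6620830889 + 2552338241 + 1482074143 - 431149389 - 214481126 + 44108109 + 18004327 - 2323520 - 715220 + 44583 + 8349 - 101 - 3
= 88751778802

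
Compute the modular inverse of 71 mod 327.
152

gcd(71, 327) = 1, so the inverse exists.
Extended Euclidean algorithm on (327, 71):
327 = 4 × 71 + 43  ⟹  43 = (1)·327 + (-4)·71
71 = 1 × 43 + 28  ⟹  28 = (-1)·327 + (5)·71
43 = 1 × 28 + 15  ⟹  15 = (2)·327 + (-9)·71
28 = 1 × 15 + 13  ⟹  13 = (-3)·327 + (14)·71
15 = 1 × 13 + 2  ⟹  2 = (5)·327 + (-23)·71
13 = 6 × 2 + 1  ⟹  1 = (-33)·327 + (152)·71
So (152)·71 ≡ 1 (mod 327), i.e. 71^(-1) ≡ 152 (mod 327).
Check: 71 × 152 = 10792 ≡ 1 (mod 327)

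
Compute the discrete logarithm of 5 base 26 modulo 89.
74

Baby-step giant-step with step n = ⌈√89⌉ = 10.
Baby steps 26^j mod 89 (j:value) for j=0..9: 0:1, 1:26, 2:53, 3:43, 4:50, 5:54, 6:69, 7:14, 8:8, 9:30.
Giant-step multiplier: 26^(-10) ≡ 26^(88-10) = 26^78 ≡ 72 (mod 89).
Giant steps γ_i = 5·72^i mod 89: γ_0=5, γ_1=4, γ_2=21, γ_3=88, γ_4=17, γ_5=67, γ_6=18, γ_7=50 (in table at j=4).
x = i·n + j = 7·10 + 4 = 74.
Check: 26^74 ≡ 5 (mod 89).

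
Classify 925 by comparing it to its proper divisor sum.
deficient

Proper divisors of 925: sum = 1 + 5 + 25 + 37 + 185 = 253
Since 253 < 925, 925 is deficient.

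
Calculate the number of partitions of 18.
385

p(n) counts ways to write n as a sum of positive integers (order ignored).
Euler's pentagonal recurrence: p(k) = p(k-1) + p(k-2) - p(k-5) - p(k-7) + p(k-12) + p(k-15) - ... (offsets j(3j∓1)/2, signs ++--, p(0)=1, p(<0)=0).
DP table for k = 0..17: p(0)=1, p(1)=1, p(2)=2, p(3)=3, p(4)=5, p(5)=7, p(6)=11, p(7)=15, p(8)=22, p(9)=30, p(10)=42, p(11)=56, p(12)=77, p(13)=101, p(14)=135, p(15)=176, p(16)=231, p(17)=297.
Final step: p(18) = p(17) + p(16) - p(13) - p(11) + p(6) + p(3)
= 297 + 231 - 101 - 56 + 11 + 3
= 385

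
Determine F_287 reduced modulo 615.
13

Matrix identity: Q^n = [[F_(n+1), F_n], [F_n, F_(n-1)]] with Q = [[1,1],[1,0]].
n = 287 = 100011111₂. Square-and-multiply, entries mod 615:
Q^1 = [[1,1],[1,0]]
Q^2 = (Q^1)² = [[2,1],[1,1]]
Q^4 = (Q^2)² = [[5,3],[3,2]]
Q^8 = (Q^4)² = [[34,21],[21,13]]
Q^17 = (Q^8)²·Q = [[124,367],[367,372]]
Q^35 = (Q^17)²·Q = [[612,5],[5,607]]
Q^71 = (Q^35)²·Q = [[594,34],[34,560]]
Q^143 = (Q^71)²·Q = [[243,367],[367,491]]
Q^287 = (Q^143)²·Q = [[21,13],[13,8]]
F_287 mod 615 = Q^287[0][1] = 13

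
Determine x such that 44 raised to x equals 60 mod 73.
49

Baby-step giant-step with step n = ⌈√73⌉ = 9.
Baby steps 44^j mod 73 (j:value) for j=0..8: 0:1, 1:44, 2:38, 3:66, 4:57, 5:26, 6:49, 7:39, 8:37.
Giant-step multiplier: 44^(-9) ≡ 44^(72-9) = 44^63 ≡ 10 (mod 73).
Giant steps γ_i = 60·10^i mod 73: γ_0=60, γ_1=16, γ_2=14, γ_3=67, γ_4=13, γ_5=57 (in table at j=4).
x = i·n + j = 5·9 + 4 = 49.
Check: 44^49 ≡ 60 (mod 73).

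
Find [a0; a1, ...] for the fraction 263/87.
[3; 43, 2]

Euclidean algorithm steps:
263 = 3 × 87 + 2
87 = 43 × 2 + 1
2 = 2 × 1 + 0
Continued fraction: [3; 43, 2]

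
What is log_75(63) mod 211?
195

Baby-step giant-step with step n = ⌈√211⌉ = 15.
Baby steps 75^j mod 211 (j:value) for j=0..14: 0:1, 1:75, 2:139, 3:86, 4:120, 5:138, 6:11, 7:192, 8:52, 9:102, 10:54, 11:41, 12:121, 13:2, 14:150.
Giant-step multiplier: 75^(-15) ≡ 75^(210-15) = 75^195 ≡ 63 (mod 211).
Giant steps γ_i = 63·63^i mod 211: γ_0=63, γ_1=171, γ_2=12, γ_3=123, γ_4=153, γ_5=144, γ_6=210, γ_7=148, γ_8=40, γ_9=199, γ_10=88, γ_11=58, γ_12=67, γ_13=1 (in table at j=0).
x = i·n + j = 13·15 + 0 = 195.
Check: 75^195 ≡ 63 (mod 211).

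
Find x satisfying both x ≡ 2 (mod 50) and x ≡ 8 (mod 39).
1802

Using Chinese Remainder Theorem:
M = 50 × 39 = 1950
M1 = 39, M2 = 50
y1 = 39^(-1) mod 50 = 9
y2 = 50^(-1) mod 39 = 32
x = (2×39×9 + 8×50×32) mod 1950 = 1802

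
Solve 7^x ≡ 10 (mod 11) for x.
5

Baby-step giant-step with step n = ⌈√11⌉ = 4.
Baby steps 7^j mod 11 (j:value) for j=0..3: 0:1, 1:7, 2:5, 3:2.
Giant-step multiplier: 7^(-4) ≡ 7^(10-4) = 7^6 ≡ 4 (mod 11).
Giant steps γ_i = 10·4^i mod 11: γ_0=10, γ_1=7 (in table at j=1).
x = i·n + j = 1·4 + 1 = 5.
Check: 7^5 ≡ 10 (mod 11).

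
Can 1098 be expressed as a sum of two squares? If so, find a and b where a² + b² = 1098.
3² + 33² (a=3, b=33)

Factorization: 1098 = 2 × 3^2 × 61
By Fermat: n is sum of two squares iff every prime p ≡ 3 (mod 4) appears to even power.
All primes ≡ 3 (mod 4) appear to even power.
Search a = 0, 1, 2, … for 1098 - a² a perfect square: first hit at a = 3: 1098 - 9 = 1089 = 33².
1098 = 3² + 33² = 9 + 1089 ✓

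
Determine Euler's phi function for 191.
190

191 = 191
φ(n) = n × ∏(1 - 1/p) for each prime p dividing n
φ(191) = 191 × (1 - 1/191) = 190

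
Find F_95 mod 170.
165

Matrix identity: Q^n = [[F_(n+1), F_n], [F_n, F_(n-1)]] with Q = [[1,1],[1,0]].
n = 95 = 1011111₂. Square-and-multiply, entries mod 170:
Q^1 = [[1,1],[1,0]]
Q^2 = (Q^1)² = [[2,1],[1,1]]
Q^5 = (Q^2)²·Q = [[8,5],[5,3]]
Q^11 = (Q^5)²·Q = [[144,89],[89,55]]
Q^23 = (Q^11)²·Q = [[128,97],[97,31]]
Q^47 = (Q^23)²·Q = [[76,123],[123,123]]
Q^95 = (Q^47)²·Q = [[162,165],[165,167]]
F_95 mod 170 = Q^95[0][1] = 165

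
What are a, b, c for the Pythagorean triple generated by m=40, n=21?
(1159, 1680, 2041)

Euclid's formula: a = m² - n², b = 2mn, c = m² + n²
m = 40, n = 21
a = 40² - 21² = 1600 - 441 = 1159
b = 2 × 40 × 21 = 1680
c = 40² + 21² = 1600 + 441 = 2041
Verification: 1159² + 1680² = 1343281 + 2822400 = 4165681 = 2041² ✓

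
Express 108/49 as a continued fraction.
[2; 4, 1, 9]

Euclidean algorithm steps:
108 = 2 × 49 + 10
49 = 4 × 10 + 9
10 = 1 × 9 + 1
9 = 9 × 1 + 0
Continued fraction: [2; 4, 1, 9]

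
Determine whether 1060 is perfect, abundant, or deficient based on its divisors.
abundant

Proper divisors of 1060: sum = 1 + 2 + 4 + 5 + 10 + 20 + 53 + 106 + 212 + 265 + 530 = 1208
Since 1208 > 1060, 1060 is abundant.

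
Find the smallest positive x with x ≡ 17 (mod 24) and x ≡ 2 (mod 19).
401

Using Chinese Remainder Theorem:
M = 24 × 19 = 456
M1 = 19, M2 = 24
y1 = 19^(-1) mod 24 = 19
y2 = 24^(-1) mod 19 = 4
x = (17×19×19 + 2×24×4) mod 456 = 401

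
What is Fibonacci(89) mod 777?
307

Matrix identity: Q^n = [[F_(n+1), F_n], [F_n, F_(n-1)]] with Q = [[1,1],[1,0]].
n = 89 = 1011001₂. Square-and-multiply, entries mod 777:
Q^1 = [[1,1],[1,0]]
Q^2 = (Q^1)² = [[2,1],[1,1]]
Q^5 = (Q^2)²·Q = [[8,5],[5,3]]
Q^11 = (Q^5)²·Q = [[144,89],[89,55]]
Q^22 = (Q^11)² = [[685,617],[617,68]]
Q^44 = (Q^22)² = [[653,732],[732,698]]
Q^89 = (Q^44)²·Q = [[118,307],[307,588]]
F_89 mod 777 = Q^89[0][1] = 307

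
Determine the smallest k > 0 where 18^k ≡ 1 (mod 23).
11

23 is prime, so ord(18) divides φ(23) = 22.
Divisors of 22: 1, 2, 11, 22.
Repeated squaring: 18^1 ≡ 18, 18^2 ≡ 2, 18^4 ≡ 4, 18^8 ≡ 16, 18^16 ≡ 3 (mod 23).
Test 18^d mod 23 for each divisor d in increasing order:
18^1 ≡ 18
18^2 ≡ 2
18^11 = 18^8·18^2·18^1 ≡ 1  ← first divisor giving 1
The order is 11.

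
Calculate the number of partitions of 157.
80630964769

p(n) counts ways to write n as a sum of positive integers (order ignored).
Euler's pentagonal recurrence: p(k) = p(k-1) + p(k-2) - p(k-5) - p(k-7) + p(k-12) + p(k-15) - ... (offsets j(3j∓1)/2, signs ++--, p(0)=1, p(<0)=0).
DP table for k = 0..156: p(0)=1, p(1)=1, p(2)=2, p(3)=3, p(4)=5, p(5)=7, p(6)=11, p(7)=15, p(8)=22, p(9)=30, p(10)=42, p(11)=56, p(12)=77, p(13)=101, p(14)=135, p(15)=176, p(16)=231, p(17)=297, p(18)=385, p(19)=490, p(20)=627, p(21)=792, p(22)=1002, p(23)=1255, p(24)=1575, p(25)=1958, p(26)=2436, p(27)=3010, p(28)=3718, p(29)=4565, p(30)=5604, p(31)=6842, p(32)=8349, p(33)=10143, p(34)=12310, p(35)=14883, p(36)=17977, p(37)=21637, p(38)=26015, p(39)=31185, p(40)=37338, p(41)=44583, p(42)=53174, p(43)=63261, p(44)=75175, p(45)=89134, p(46)=105558, p(47)=124754, p(48)=147273, p(49)=173525, p(50)=204226, p(51)=239943, p(52)=281589, p(53)=329931, p(54)=386155, p(55)=451276, p(56)=526823, p(57)=614154, p(58)=715220, p(59)=831820, p(60)=966467, p(61)=1121505, p(62)=1300156, p(63)=1505499, p(64)=1741630, p(65)=2012558, p(66)=2323520, p(67)=2679689, p(68)=3087735, p(69)=3554345, p(70)=4087968, p(71)=4697205, p(72)=5392783, p(73)=6185689, p(74)=7089500, p(75)=8118264, p(76)=9289091, p(77)=10619863, p(78)=12132164, p(79)=13848650, p(80)=15796476, p(81)=18004327, p(82)=20506255, p(83)=23338469, p(84)=26543660, p(85)=30167357, p(86)=34262962, p(87)=38887673, p(88)=44108109, p(89)=49995925, p(90)=56634173, p(91)=64112359, p(92)=72533807, p(93)=82010177, p(94)=92669720, p(95)=104651419, p(96)=118114304, p(97)=133230930, p(98)=150198136, p(99)=169229875, p(100)=190569292, p(101)=214481126, p(102)=241265379, p(103)=271248950, p(104)=304801365, p(105)=342325709, p(106)=384276336, p(107)=431149389, p(108)=483502844, p(109)=541946240, p(110)=607163746, p(111)=679903203, p(112)=761002156, p(113)=851376628, p(114)=952050665, p(115)=1064144451, p(116)=1188908248, p(117)=1327710076, p(118)=1482074143, p(119)=1653668665, p(120)=1844349560, p(121)=2056148051, p(122)=2291320912, p(123)=2552338241, p(124)=2841940500, p(125)=3163127352, p(126)=3519222692, p(127)=3913864295, p(128)=4351078600, p(129)=4835271870, p(130)=5371315400, p(131)=5964539504, p(132)=6620830889, p(133)=7346629512, p(134)=8149040695, p(135)=9035836076, p(136)=10015581680, p(137)=11097645016, p(138)=12292341831, p(139)=13610949895, p(140)=15065878135, p(141)=16670689208, p(142)=18440293320, p(143)=20390982757, p(144)=22540654445, p(145)=24908858009, p(146)=27517052599, p(147)=30388671978, p(148)=33549419497, p(149)=37027355200, p(150)=40853235313, p(151)=45060624582, p(152)=49686288421, p(153)=54770336324, p(154)=60356673280, p(155)=66493182097, p(156)=73232243759.
Final step: p(157) = p(156) + p(155) - p(152) - p(150) + p(145) + p(142) - p(135) - p(131) + p(122) + p(117) - p(106) - p(100) + p(87) + p(80) - p(65) - p(57) + p(40) + p(31) - p(12) - p(2)
= 73232243759 + 66493182097 - 49686288421 - 40853235313 + 24908858009 + 18440293320 - 9035836076 - 5964539504 + 2291320912 + 1327710076 - 384276336 - 190569292 + 38887673 + 15796476 - 2012558 - 614154 + 37338 + 6842 - 77 - 2
= 80630964769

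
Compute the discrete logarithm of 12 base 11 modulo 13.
6

Baby-step giant-step with step n = ⌈√13⌉ = 4.
Baby steps 11^j mod 13 (j:value) for j=0..3: 0:1, 1:11, 2:4, 3:5.
Giant-step multiplier: 11^(-4) ≡ 11^(12-4) = 11^8 ≡ 9 (mod 13).
Giant steps γ_i = 12·9^i mod 13: γ_0=12, γ_1=4 (in table at j=2).
x = i·n + j = 1·4 + 2 = 6.
Check: 11^6 ≡ 12 (mod 13).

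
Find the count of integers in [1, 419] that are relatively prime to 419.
418

419 = 419
φ(n) = n × ∏(1 - 1/p) for each prime p dividing n
φ(419) = 419 × (1 - 1/419) = 418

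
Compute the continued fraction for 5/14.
[0; 2, 1, 4]

Euclidean algorithm steps:
5 = 0 × 14 + 5
14 = 2 × 5 + 4
5 = 1 × 4 + 1
4 = 4 × 1 + 0
Continued fraction: [0; 2, 1, 4]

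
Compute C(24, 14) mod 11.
0

Using Lucas' theorem:
Write n=24 and k=14 in base 11:
n in base 11: [2, 2]
k in base 11: [1, 3]
C(24,14) mod 11 = ∏ C(n_i, k_i) mod 11
Digit binomials (mod 11): C(2,1) = 2; C(2,3) = 0 (k_i > n_i)
Product: 2 × 0 = 0 ≡ 0 (mod 11)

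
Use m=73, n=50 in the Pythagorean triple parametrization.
(2829, 7300, 7829)

Euclid's formula: a = m² - n², b = 2mn, c = m² + n²
m = 73, n = 50
a = 73² - 50² = 5329 - 2500 = 2829
b = 2 × 73 × 50 = 7300
c = 73² + 50² = 5329 + 2500 = 7829
Verification: 2829² + 7300² = 8003241 + 53290000 = 61293241 = 7829² ✓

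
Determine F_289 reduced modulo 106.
59

Matrix identity: Q^n = [[F_(n+1), F_n], [F_n, F_(n-1)]] with Q = [[1,1],[1,0]].
n = 289 = 100100001₂. Square-and-multiply, entries mod 106:
Q^1 = [[1,1],[1,0]]
Q^2 = (Q^1)² = [[2,1],[1,1]]
Q^4 = (Q^2)² = [[5,3],[3,2]]
Q^9 = (Q^4)²·Q = [[55,34],[34,21]]
Q^18 = (Q^9)² = [[47,40],[40,7]]
Q^36 = (Q^18)² = [[99,40],[40,59]]
Q^72 = (Q^36)² = [[59,66],[66,99]]
Q^144 = (Q^72)² = [[99,40],[40,59]]
Q^289 = (Q^144)²·Q = [[19,59],[59,66]]
F_289 mod 106 = Q^289[0][1] = 59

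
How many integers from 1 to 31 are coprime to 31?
30

31 = 31
φ(n) = n × ∏(1 - 1/p) for each prime p dividing n
φ(31) = 31 × (1 - 1/31) = 30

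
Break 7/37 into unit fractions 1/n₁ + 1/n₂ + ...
1/6 + 1/45 + 1/3330

Greedy algorithm:
7/37: ceiling(37/7) = 6, use 1/6
5/222: ceiling(222/5) = 45, use 1/45
1/3330: ceiling(3330/1) = 3330, use 1/3330
Result: 7/37 = 1/6 + 1/45 + 1/3330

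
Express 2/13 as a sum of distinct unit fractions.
1/7 + 1/91

Greedy algorithm:
2/13: ceiling(13/2) = 7, use 1/7
1/91: ceiling(91/1) = 91, use 1/91
Result: 2/13 = 1/7 + 1/91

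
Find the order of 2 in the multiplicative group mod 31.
5

31 is prime, so ord(2) divides φ(31) = 30.
Divisors of 30: 1, 2, 3, 5, 6, 10, 15, 30.
Repeated squaring: 2^1 ≡ 2, 2^2 ≡ 4, 2^4 ≡ 16, 2^8 ≡ 8, 2^16 ≡ 2 (mod 31).
Test 2^d mod 31 for each divisor d in increasing order:
2^1 ≡ 2
2^2 ≡ 4
2^3 = 2^2·2^1 ≡ 8
2^5 = 2^4·2^1 ≡ 1  ← first divisor giving 1
The order is 5.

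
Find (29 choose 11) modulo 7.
0

Using Lucas' theorem:
Write n=29 and k=11 in base 7:
n in base 7: [4, 1]
k in base 7: [1, 4]
C(29,11) mod 7 = ∏ C(n_i, k_i) mod 7
Digit binomials (mod 7): C(4,1) = 4; C(1,4) = 0 (k_i > n_i)
Product: 4 × 0 = 0 ≡ 0 (mod 7)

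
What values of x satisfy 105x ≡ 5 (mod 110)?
x ≡ 21 (mod 22)

gcd(105, 110) = 5, which divides 5, so solutions exist.
Divide through by 5: 21x ≡ 1 (mod 22).
Find 21^(-1) mod 22 by the extended Euclidean algorithm:
22 = 1 × 21 + 1  ⟹  1 = (1)·22 + (-1)·21
So (-1)·21 ≡ 1 (mod 22), i.e. 21^(-1) ≡ -1 ≡ 21 (mod 22).
x ≡ 21 × 1 = 21 ≡ 21 (mod 22).
Check: 105 × 21 = 2205 ≡ 5 (mod 110).
x ≡ 21 (mod 22), giving 5 solutions mod 110.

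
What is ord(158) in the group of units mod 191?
95

191 is prime, so ord(158) divides φ(191) = 190.
Divisors of 190: 1, 2, 5, 10, 19, 38, 95, 190.
Repeated squaring: 158^1 ≡ 158, 158^2 ≡ 134, 158^4 ≡ 2, 158^8 ≡ 4, 158^16 ≡ 16, 158^32 ≡ 65, 158^64 ≡ 23, 158^128 ≡ 147 (mod 191).
Test 158^d mod 191 for each divisor d in increasing order:
158^1 ≡ 158
158^2 ≡ 134
158^5 = 158^4·158^1 ≡ 125
158^10 = 158^8·158^2 ≡ 154
158^19 = 158^16·158^2·158^1 ≡ 109
158^38 = 158^32·158^4·158^2 ≡ 39
158^95 = 158^64·158^16·158^8·158^4·158^2·158^1 ≡ 1  ← first divisor giving 1
The order is 95.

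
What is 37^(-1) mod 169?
32

gcd(37, 169) = 1, so the inverse exists.
Extended Euclidean algorithm on (169, 37):
169 = 4 × 37 + 21  ⟹  21 = (1)·169 + (-4)·37
37 = 1 × 21 + 16  ⟹  16 = (-1)·169 + (5)·37
21 = 1 × 16 + 5  ⟹  5 = (2)·169 + (-9)·37
16 = 3 × 5 + 1  ⟹  1 = (-7)·169 + (32)·37
So (32)·37 ≡ 1 (mod 169), i.e. 37^(-1) ≡ 32 (mod 169).
Check: 37 × 32 = 1184 ≡ 1 (mod 169)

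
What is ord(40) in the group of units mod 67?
11

67 is prime, so ord(40) divides φ(67) = 66.
Divisors of 66: 1, 2, 3, 6, 11, 22, 33, 66.
Repeated squaring: 40^1 ≡ 40, 40^2 ≡ 59, 40^4 ≡ 64, 40^8 ≡ 9, 40^16 ≡ 14, 40^32 ≡ 62, 40^64 ≡ 25 (mod 67).
Test 40^d mod 67 for each divisor d in increasing order:
40^1 ≡ 40
40^2 ≡ 59
40^3 = 40^2·40^1 ≡ 15
40^6 = 40^4·40^2 ≡ 24
40^11 = 40^8·40^2·40^1 ≡ 1  ← first divisor giving 1
The order is 11.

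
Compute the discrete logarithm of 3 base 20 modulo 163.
25

Baby-step giant-step with step n = ⌈√163⌉ = 13.
Baby steps 20^j mod 163 (j:value) for j=0..12: 0:1, 1:20, 2:74, 3:13, 4:97, 5:147, 6:6, 7:120, 8:118, 9:78, 10:93, 11:67, 12:36.
Giant-step multiplier: 20^(-13) ≡ 20^(162-13) = 20^149 ≡ 12 (mod 163).
Giant steps γ_i = 3·12^i mod 163: γ_0=3, γ_1=36 (in table at j=12).
x = i·n + j = 1·13 + 12 = 25.
Check: 20^25 ≡ 3 (mod 163).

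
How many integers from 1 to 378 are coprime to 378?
108

378 = 2 × 3^3 × 7
φ(n) = n × ∏(1 - 1/p) for each prime p dividing n
φ(378) = 378 × (1 - 1/2) × (1 - 1/3) × (1 - 1/7) = 108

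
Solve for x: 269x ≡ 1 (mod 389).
94

gcd(269, 389) = 1, so the inverse exists.
Extended Euclidean algorithm on (389, 269):
389 = 1 × 269 + 120  ⟹  120 = (1)·389 + (-1)·269
269 = 2 × 120 + 29  ⟹  29 = (-2)·389 + (3)·269
120 = 4 × 29 + 4  ⟹  4 = (9)·389 + (-13)·269
29 = 7 × 4 + 1  ⟹  1 = (-65)·389 + (94)·269
So (94)·269 ≡ 1 (mod 389), i.e. 269^(-1) ≡ 94 (mod 389).
Check: 269 × 94 = 25286 ≡ 1 (mod 389)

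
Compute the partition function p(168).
228204732751

p(n) counts ways to write n as a sum of positive integers (order ignored).
Euler's pentagonal recurrence: p(k) = p(k-1) + p(k-2) - p(k-5) - p(k-7) + p(k-12) + p(k-15) - ... (offsets j(3j∓1)/2, signs ++--, p(0)=1, p(<0)=0).
DP table for k = 0..167: p(0)=1, p(1)=1, p(2)=2, p(3)=3, p(4)=5, p(5)=7, p(6)=11, p(7)=15, p(8)=22, p(9)=30, p(10)=42, p(11)=56, p(12)=77, p(13)=101, p(14)=135, p(15)=176, p(16)=231, p(17)=297, p(18)=385, p(19)=490, p(20)=627, p(21)=792, p(22)=1002, p(23)=1255, p(24)=1575, p(25)=1958, p(26)=2436, p(27)=3010, p(28)=3718, p(29)=4565, p(30)=5604, p(31)=6842, p(32)=8349, p(33)=10143, p(34)=12310, p(35)=14883, p(36)=17977, p(37)=21637, p(38)=26015, p(39)=31185, p(40)=37338, p(41)=44583, p(42)=53174, p(43)=63261, p(44)=75175, p(45)=89134, p(46)=105558, p(47)=124754, p(48)=147273, p(49)=173525, p(50)=204226, p(51)=239943, p(52)=281589, p(53)=329931, p(54)=386155, p(55)=451276, p(56)=526823, p(57)=614154, p(58)=715220, p(59)=831820, p(60)=966467, p(61)=1121505, p(62)=1300156, p(63)=1505499, p(64)=1741630, p(65)=2012558, p(66)=2323520, p(67)=2679689, p(68)=3087735, p(69)=3554345, p(70)=4087968, p(71)=4697205, p(72)=5392783, p(73)=6185689, p(74)=7089500, p(75)=8118264, p(76)=9289091, p(77)=10619863, p(78)=12132164, p(79)=13848650, p(80)=15796476, p(81)=18004327, p(82)=20506255, p(83)=23338469, p(84)=26543660, p(85)=30167357, p(86)=34262962, p(87)=38887673, p(88)=44108109, p(89)=49995925, p(90)=56634173, p(91)=64112359, p(92)=72533807, p(93)=82010177, p(94)=92669720, p(95)=104651419, p(96)=118114304, p(97)=133230930, p(98)=150198136, p(99)=169229875, p(100)=190569292, p(101)=214481126, p(102)=241265379, p(103)=271248950, p(104)=304801365, p(105)=342325709, p(106)=384276336, p(107)=431149389, p(108)=483502844, p(109)=541946240, p(110)=607163746, p(111)=679903203, p(112)=761002156, p(113)=851376628, p(114)=952050665, p(115)=1064144451, p(116)=1188908248, p(117)=1327710076, p(118)=1482074143, p(119)=1653668665, p(120)=1844349560, p(121)=2056148051, p(122)=2291320912, p(123)=2552338241, p(124)=2841940500, p(125)=3163127352, p(126)=3519222692, p(127)=3913864295, p(128)=4351078600, p(129)=4835271870, p(130)=5371315400, p(131)=5964539504, p(132)=6620830889, p(133)=7346629512, p(134)=8149040695, p(135)=9035836076, p(136)=10015581680, p(137)=11097645016, p(138)=12292341831, p(139)=13610949895, p(140)=15065878135, p(141)=16670689208, p(142)=18440293320, p(143)=20390982757, p(144)=22540654445, p(145)=24908858009, p(146)=27517052599, p(147)=30388671978, p(148)=33549419497, p(149)=37027355200, p(150)=40853235313, p(151)=45060624582, p(152)=49686288421, p(153)=54770336324, p(154)=60356673280, p(155)=66493182097, p(156)=73232243759, p(157)=80630964769, p(158)=88751778802, p(159)=97662728555, p(160)=107438159466, p(161)=118159068427, p(162)=129913904637, p(163)=142798995930, p(164)=156919475295, p(165)=172389800255, p(166)=189334822579, p(167)=207890420102.
Final step: p(168) = p(167) + p(166) - p(163) - p(161) + p(156) + p(153) - p(146) - p(142) + p(133) + p(128) - p(117) - p(111) + p(98) + p(91) - p(76) - p(68) + p(51) + p(42) - p(23) - p(13)
= 207890420102 + 189334822579 - 142798995930 - 118159068427 + 73232243759 + 54770336324 - 27517052599 - 18440293320 + 7346629512 + 4351078600 - 1327710076 - 679903203 + 150198136 + 64112359 - 9289091 - 3087735 + 239943 + 53174 - 1255 - 101
= 228204732751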